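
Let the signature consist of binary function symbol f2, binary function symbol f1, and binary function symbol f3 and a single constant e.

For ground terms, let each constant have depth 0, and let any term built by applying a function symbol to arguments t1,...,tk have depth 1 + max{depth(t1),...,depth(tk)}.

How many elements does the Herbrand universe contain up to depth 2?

Let N_k = |{terms of depth ≤ k}|. Then N_0 = 1 and N_k = 1 + N_{k-1}^2 + N_{k-1}^2 + N_{k-1}^2 for k ≥ 1 (one summand per function symbol, arity giving the exponent).
N_0 = 1
N_1 = 1 + 1^2 + 1^2 + 1^2 = 4
N_2 = 1 + 4^2 + 4^2 + 4^2 = 49

49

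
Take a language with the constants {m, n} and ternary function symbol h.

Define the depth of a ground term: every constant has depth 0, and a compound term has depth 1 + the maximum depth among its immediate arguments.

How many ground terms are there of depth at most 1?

Count level by level. With function symbols h/3, the terms of depth ≤ k are the 2 constants together with each function applied to depth-≤(k−1) tuples, so N_k = 2 + N_{k-1}^3.
N_0 = 2
N_1 = 2 + 2^3 = 10
Explicitly: m, n, h(m, m, m), h(m, m, n), h(m, n, m), h(m, n, n), h(n, m, m), h(n, m, n), h(n, n, m), h(n, n, n).

10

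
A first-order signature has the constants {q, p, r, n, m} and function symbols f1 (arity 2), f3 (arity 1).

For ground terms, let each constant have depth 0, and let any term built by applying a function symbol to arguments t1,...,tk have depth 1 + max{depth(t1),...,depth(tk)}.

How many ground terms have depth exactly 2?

If N_k denotes the number of depth-≤k ground terms, the 5 constants give N_0 = 5, and each function symbol of arity r contributes N_{k-1}^r new terms at level k: N_k = 5 + N_{k-1}^2 + N_{k-1}.
N_0 = 5
N_1 = 5 + 5^2 + 5 = 35
N_2 = 5 + 35^2 + 35 = 1265
Terms of depth exactly 2: N_2 − N_1 = 1265 − 35 = 1230.

1230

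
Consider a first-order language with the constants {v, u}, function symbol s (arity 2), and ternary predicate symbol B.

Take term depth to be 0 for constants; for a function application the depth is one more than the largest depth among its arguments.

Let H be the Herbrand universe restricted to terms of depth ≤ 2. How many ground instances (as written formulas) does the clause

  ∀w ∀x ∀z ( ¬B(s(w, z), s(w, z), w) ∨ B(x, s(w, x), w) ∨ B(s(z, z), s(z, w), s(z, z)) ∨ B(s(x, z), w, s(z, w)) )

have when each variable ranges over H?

Ground terms of depth ≤ 2:
  Let N_k = |{terms of depth ≤ k}|. Then N_0 = 2 and N_k = 2 + N_{k-1}^2 for k ≥ 1 (one summand per function symbol, arity giving the exponent).
  N_0 = 2
  N_1 = 2 + 2^2 = 6
  N_2 = 2 + 6^2 = 38
So there are 38 ground terms available for substitution.
The body mentions every one of the 3 quantified variables; since ground terms form a free algebra, no two substitutions collapse to the same formula.
Number of ground instances = 38^3 = 54872.

54872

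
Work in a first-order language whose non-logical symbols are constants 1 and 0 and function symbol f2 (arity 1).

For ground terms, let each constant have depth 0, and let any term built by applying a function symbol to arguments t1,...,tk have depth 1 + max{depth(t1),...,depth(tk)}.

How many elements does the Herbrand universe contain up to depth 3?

Let N_k = |{terms of depth ≤ k}|. Then N_0 = 2 and N_k = 2 + N_{k-1} for k ≥ 1 (one summand per function symbol, arity giving the exponent).
N_0 = 2
N_1 = 2 + 2 = 4
N_2 = 2 + 4 = 6
N_3 = 2 + 6 = 8
Explicitly: 1, 0, f2(1), f2(0), f2(f2(1)), f2(f2(0)), f2(f2(f2(1))), f2(f2(f2(0))).

8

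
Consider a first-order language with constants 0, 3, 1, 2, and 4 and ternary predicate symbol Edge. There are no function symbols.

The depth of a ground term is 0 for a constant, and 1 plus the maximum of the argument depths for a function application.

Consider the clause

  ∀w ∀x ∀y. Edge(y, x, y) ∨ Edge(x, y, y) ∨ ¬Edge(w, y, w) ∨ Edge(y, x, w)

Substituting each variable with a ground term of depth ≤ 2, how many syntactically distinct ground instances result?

Ground terms of depth ≤ 2:
  With no function symbols every ground term is a constant, so there are exactly 5 ground terms at every depth bound.
  N_0 = 5
  N_1 = 5
  N_2 = 5
  Explicitly: 0, 3, 1, 2, 4.
So there are 5 ground terms available for substitution.
The body mentions every one of the 3 quantified variables; since ground terms form a free algebra, no two substitutions collapse to the same formula.
Number of ground instances = 5^3 = 125.

125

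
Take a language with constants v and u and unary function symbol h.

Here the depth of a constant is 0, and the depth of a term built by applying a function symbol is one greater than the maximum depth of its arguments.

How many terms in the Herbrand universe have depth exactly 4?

Let N_k = |{terms of depth ≤ k}|. Then N_0 = 2 and N_k = 2 + N_{k-1} for k ≥ 1 (one summand per function symbol, arity giving the exponent).
N_0 = 2
N_1 = 2 + 2 = 4
N_2 = 2 + 4 = 6
N_3 = 2 + 6 = 8
N_4 = 2 + 8 = 10
Terms of depth exactly 4: N_4 − N_3 = 10 − 8 = 2.

2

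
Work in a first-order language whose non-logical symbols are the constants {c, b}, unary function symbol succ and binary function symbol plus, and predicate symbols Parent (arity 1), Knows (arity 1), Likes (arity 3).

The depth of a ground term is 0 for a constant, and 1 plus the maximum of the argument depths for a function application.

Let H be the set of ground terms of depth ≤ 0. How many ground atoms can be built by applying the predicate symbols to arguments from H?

First count ground terms of depth ≤ 0.
Count level by level. With function symbols succ/1, plus/2, the terms of depth ≤ k are the 2 constants together with each function applied to depth-≤(k−1) tuples, so N_k = 2 + N_{k-1} + N_{k-1}^2.
N_0 = 2
So |H| = 2.
A ground atom is a predicate applied to a tuple of terms from H, so the count is the sum over predicates of |H|^arity:
  Parent: 2;  Knows: 2;  Likes: 2^3 = 8
Total ground atoms: 2 + 2 + 8 = 12.

12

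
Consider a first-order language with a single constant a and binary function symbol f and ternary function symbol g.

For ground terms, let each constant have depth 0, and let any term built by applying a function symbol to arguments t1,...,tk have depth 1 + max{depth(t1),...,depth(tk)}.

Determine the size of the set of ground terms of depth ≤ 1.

3

Let N_k = |{terms of depth ≤ k}|. Then N_0 = 1 and N_k = 1 + N_{k-1}^2 + N_{k-1}^3 for k ≥ 1 (one summand per function symbol, arity giving the exponent).
N_0 = 1
N_1 = 1 + 1^2 + 1^3 = 3
Explicitly: a, f(a, a), g(a, a, a).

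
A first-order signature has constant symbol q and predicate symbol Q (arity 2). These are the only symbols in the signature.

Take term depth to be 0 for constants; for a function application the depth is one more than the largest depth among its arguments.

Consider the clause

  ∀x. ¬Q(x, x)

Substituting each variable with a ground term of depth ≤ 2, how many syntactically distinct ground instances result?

1

Ground terms of depth ≤ 2:
  With no function symbols every ground term is a constant, so there is exactly 1 ground term at every depth bound.
  N_0 = 1
  N_1 = 1
  N_2 = 1
  Explicitly: q.
So there is exactly 1 ground term available for substitution.
The body mentions the single quantified variable x; since ground terms form a free algebra, no two substitutions collapse to the same formula.
Number of ground instances = 1.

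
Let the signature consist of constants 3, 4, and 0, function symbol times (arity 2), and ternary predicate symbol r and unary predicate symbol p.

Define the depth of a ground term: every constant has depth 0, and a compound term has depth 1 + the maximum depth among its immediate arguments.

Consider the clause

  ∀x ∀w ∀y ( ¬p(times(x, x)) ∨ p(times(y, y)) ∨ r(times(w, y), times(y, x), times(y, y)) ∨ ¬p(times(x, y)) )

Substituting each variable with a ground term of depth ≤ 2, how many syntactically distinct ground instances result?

3176523

Ground terms of depth ≤ 2:
  Let N_k count ground terms of depth at most k. Each non-constant term of depth ≤ k is some function symbol applied to depth-≤(k−1) arguments, giving N_k = 3 + N_{k-1}^2.
  N_0 = 3
  N_1 = 3 + 3^2 = 12
  N_2 = 3 + 12^2 = 147
So there are 147 ground terms available for substitution.
Each of x, w, y ranges independently over the available ground terms, and distinct assignments produce distinct instances.
Number of ground instances = 147^3 = 3176523.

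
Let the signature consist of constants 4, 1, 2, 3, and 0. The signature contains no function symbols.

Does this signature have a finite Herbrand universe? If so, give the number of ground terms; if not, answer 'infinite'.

There are no function symbols, so every ground term is one of the 5 constants.
The Herbrand universe is {4, 1, 2, 3, 0}, which is finite with 5 elements.

5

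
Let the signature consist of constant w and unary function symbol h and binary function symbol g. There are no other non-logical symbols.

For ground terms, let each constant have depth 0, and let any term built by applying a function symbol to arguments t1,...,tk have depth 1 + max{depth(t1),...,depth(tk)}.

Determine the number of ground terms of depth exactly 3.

170

Count level by level. With function symbols h/1, g/2, the terms of depth ≤ k are the 1 constant together with each function applied to depth-≤(k−1) tuples, so N_k = 1 + N_{k-1} + N_{k-1}^2.
N_0 = 1
N_1 = 1 + 1 + 1^2 = 3
N_2 = 1 + 3 + 3^2 = 13
N_3 = 1 + 13 + 13^2 = 183
Terms of depth exactly 3: N_3 − N_2 = 183 − 13 = 170.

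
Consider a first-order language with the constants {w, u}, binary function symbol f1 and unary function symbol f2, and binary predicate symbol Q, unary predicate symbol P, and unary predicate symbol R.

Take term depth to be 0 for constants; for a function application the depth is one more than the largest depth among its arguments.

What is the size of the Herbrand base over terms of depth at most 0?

First count ground terms of depth ≤ 0.
Let N_k = |{terms of depth ≤ k}|. Then N_0 = 2 and N_k = 2 + N_{k-1}^2 + N_{k-1} for k ≥ 1 (one summand per function symbol, arity giving the exponent).
N_0 = 2
Explicitly: w, u.
So |H| = 2.
For each predicate symbol, the number of ground atoms is |H| raised to its arity; summing:
  Q: 2^2 = 4;  P: 2;  R: 2
Total ground atoms: 4 + 2 + 2 = 8.

8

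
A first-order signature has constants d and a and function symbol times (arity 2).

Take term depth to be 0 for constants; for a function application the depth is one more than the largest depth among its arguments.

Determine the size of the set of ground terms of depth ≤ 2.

38

If N_k denotes the number of depth-≤k ground terms, the 2 constants give N_0 = 2, and each function symbol of arity r contributes N_{k-1}^r new terms at level k: N_k = 2 + N_{k-1}^2.
N_0 = 2
N_1 = 2 + 2^2 = 6
N_2 = 2 + 6^2 = 38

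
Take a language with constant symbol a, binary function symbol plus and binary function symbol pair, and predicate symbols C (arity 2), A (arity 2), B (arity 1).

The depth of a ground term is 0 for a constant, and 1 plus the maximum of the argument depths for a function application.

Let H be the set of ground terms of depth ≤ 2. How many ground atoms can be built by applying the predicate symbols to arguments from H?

741

First count ground terms of depth ≤ 2.
Count level by level. With function symbols plus/2, pair/2, the terms of depth ≤ k are the 1 constant together with each function applied to depth-≤(k−1) tuples, so N_k = 1 + N_{k-1}^2 + N_{k-1}^2.
N_0 = 1
N_1 = 1 + 1^2 + 1^2 = 3
N_2 = 1 + 3^2 + 3^2 = 19
So |H| = 19.
A ground atom is a predicate applied to a tuple of terms from H, so the count is the sum over predicates of |H|^arity:
  C: 19^2 = 361;  A: 19^2 = 361;  B: 19
Total ground atoms: 361 + 361 + 19 = 741.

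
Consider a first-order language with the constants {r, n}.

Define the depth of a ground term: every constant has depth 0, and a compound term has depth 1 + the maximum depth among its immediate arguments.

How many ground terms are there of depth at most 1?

With no function symbols every ground term is a constant, so there are exactly 2 ground terms at every depth bound.
N_0 = 2
N_1 = 2
Explicitly: r, n.

2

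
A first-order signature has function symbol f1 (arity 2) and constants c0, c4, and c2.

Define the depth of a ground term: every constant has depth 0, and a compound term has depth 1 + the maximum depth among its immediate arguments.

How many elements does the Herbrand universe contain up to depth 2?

Let N_k count ground terms of depth at most k. Each non-constant term of depth ≤ k is some function symbol applied to depth-≤(k−1) arguments, giving N_k = 3 + N_{k-1}^2.
N_0 = 3
N_1 = 3 + 3^2 = 12
N_2 = 3 + 12^2 = 147

147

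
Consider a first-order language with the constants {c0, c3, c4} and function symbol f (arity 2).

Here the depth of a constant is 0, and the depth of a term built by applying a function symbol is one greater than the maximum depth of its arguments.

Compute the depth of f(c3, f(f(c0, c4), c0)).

3

depth(f(c0, c4)) = 1 + max(0, 0) = 1
depth(f(f(c0, c4), c0)) = 1 + max(1, 0) = 2
depth(f(c3, f(f(c0, c4), c0))) = 1 + max(0, 2) = 3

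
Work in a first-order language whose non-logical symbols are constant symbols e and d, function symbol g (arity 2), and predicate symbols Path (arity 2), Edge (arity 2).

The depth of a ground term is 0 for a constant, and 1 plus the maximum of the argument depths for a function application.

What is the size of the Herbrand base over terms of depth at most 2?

2888

First count ground terms of depth ≤ 2.
Write N_k for the number of ground terms of depth ≤ k. A term of depth ≤ k is either a constant or a function symbol applied to arguments of depth ≤ k−1, so N_k = 2 + N_{k-1}^2.
N_0 = 2
N_1 = 2 + 2^2 = 6
N_2 = 2 + 6^2 = 38
So |H| = 38.
For each predicate symbol, the number of ground atoms is |H| raised to its arity; summing:
  Path: 38^2 = 1444;  Edge: 38^2 = 1444
Total ground atoms: 1444 + 1444 = 2888.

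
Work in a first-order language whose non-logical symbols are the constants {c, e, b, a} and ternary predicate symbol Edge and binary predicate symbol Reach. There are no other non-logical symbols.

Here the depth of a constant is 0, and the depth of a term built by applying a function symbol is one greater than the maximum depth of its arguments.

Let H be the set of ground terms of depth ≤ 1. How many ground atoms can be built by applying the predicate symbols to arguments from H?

First count ground terms of depth ≤ 1.
With no function symbols every ground term is a constant, so there are exactly 4 ground terms at every depth bound.
N_0 = 4
N_1 = 4
Explicitly: c, e, b, a.
So |H| = 4.
A ground atom is a predicate applied to a tuple of terms from H, so the count is the sum over predicates of |H|^arity:
  Edge: 4^3 = 64;  Reach: 4^2 = 16
Total ground atoms: 64 + 16 = 80.

80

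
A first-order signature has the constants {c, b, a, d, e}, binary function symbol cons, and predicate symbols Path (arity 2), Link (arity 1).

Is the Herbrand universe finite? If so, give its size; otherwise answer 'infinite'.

The signature has at least one function symbol (cons, arity 2) and at least one constant (c).
Iterating cons gives infinitely many distinct ground terms: c, cons(c, c), cons(cons(c, c), cons(c, c)), ...
So the Herbrand universe is infinite.

infinite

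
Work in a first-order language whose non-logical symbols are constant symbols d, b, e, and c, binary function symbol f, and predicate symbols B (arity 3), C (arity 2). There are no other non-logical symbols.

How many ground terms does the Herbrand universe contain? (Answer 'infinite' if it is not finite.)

infinite

The signature has at least one function symbol (f, arity 2) and at least one constant (d).
Iterating f gives infinitely many distinct ground terms: d, f(d, d), f(f(d, d), f(d, d)), ...
So the Herbrand universe is infinite.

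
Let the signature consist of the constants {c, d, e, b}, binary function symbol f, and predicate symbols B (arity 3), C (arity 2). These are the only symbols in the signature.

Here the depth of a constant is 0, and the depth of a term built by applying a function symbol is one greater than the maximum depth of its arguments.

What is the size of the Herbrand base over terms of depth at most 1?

8400

First count ground terms of depth ≤ 1.
Write N_k for the number of ground terms of depth ≤ k. A term of depth ≤ k is either a constant or a function symbol applied to arguments of depth ≤ k−1, so N_k = 4 + N_{k-1}^2.
N_0 = 4
N_1 = 4 + 4^2 = 20
So |H| = 20.
A ground atom is a predicate applied to a tuple of terms from H, so the count is the sum over predicates of |H|^arity:
  B: 20^3 = 8000;  C: 20^2 = 400
Total ground atoms: 8000 + 400 = 8400.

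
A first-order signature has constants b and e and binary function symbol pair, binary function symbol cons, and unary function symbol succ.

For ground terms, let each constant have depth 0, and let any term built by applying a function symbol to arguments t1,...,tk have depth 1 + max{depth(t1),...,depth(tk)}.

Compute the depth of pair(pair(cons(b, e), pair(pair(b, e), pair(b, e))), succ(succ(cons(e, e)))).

depth(cons(b, e)) = 1 + max(0, 0) = 1
depth(pair(b, e)) = 1 + max(0, 0) = 1
depth(pair(pair(b, e), pair(b, e))) = 1 + max(1, 1) = 2
depth(pair(cons(b, e), pair(pair(b, e), pair(b, e)))) = 1 + max(1, 2) = 3
depth(cons(e, e)) = 1 + max(0, 0) = 1
depth(succ(cons(e, e))) = 1 + depth(cons(e, e)) = 1 + 1 = 2
depth(succ(succ(cons(e, e)))) = 1 + depth(succ(cons(e, e))) = 1 + 2 = 3
depth(pair(pair(cons(b, e), pair(pair(b, e), pair(b, e))), succ(succ(cons(e, e))))) = 1 + max(3, 3) = 4

4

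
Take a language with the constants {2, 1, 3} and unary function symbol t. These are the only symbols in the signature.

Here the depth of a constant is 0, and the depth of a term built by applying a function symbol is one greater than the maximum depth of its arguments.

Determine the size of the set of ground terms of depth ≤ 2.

9

Let N_k count ground terms of depth at most k. Each non-constant term of depth ≤ k is some function symbol applied to depth-≤(k−1) arguments, giving N_k = 3 + N_{k-1}.
N_0 = 3
N_1 = 3 + 3 = 6
N_2 = 3 + 6 = 9
Explicitly: 2, 1, 3, t(2), t(1), t(3), t(t(2)), t(t(1)), t(t(3)).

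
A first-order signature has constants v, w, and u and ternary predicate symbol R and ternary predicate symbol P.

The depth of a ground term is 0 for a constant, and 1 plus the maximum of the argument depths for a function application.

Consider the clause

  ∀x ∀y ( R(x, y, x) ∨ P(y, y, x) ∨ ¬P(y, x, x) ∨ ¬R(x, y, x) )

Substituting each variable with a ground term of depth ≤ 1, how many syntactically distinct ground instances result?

Ground terms of depth ≤ 1:
  With no function symbols every ground term is a constant, so there are exactly 3 ground terms at every depth bound.
  N_0 = 3
  N_1 = 3
So there are 3 ground terms available for substitution.
The body mentions every one of the 2 quantified variables; since ground terms form a free algebra, no two substitutions collapse to the same formula.
Number of ground instances = 3^2 = 9.

9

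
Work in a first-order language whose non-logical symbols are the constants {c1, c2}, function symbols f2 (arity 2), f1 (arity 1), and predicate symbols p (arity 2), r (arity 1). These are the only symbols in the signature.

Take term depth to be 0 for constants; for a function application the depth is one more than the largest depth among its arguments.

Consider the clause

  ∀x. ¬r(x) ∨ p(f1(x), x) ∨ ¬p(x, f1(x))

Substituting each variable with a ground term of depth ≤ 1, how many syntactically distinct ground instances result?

8

Ground terms of depth ≤ 1:
  Write N_k for the number of ground terms of depth ≤ k. A term of depth ≤ k is either a constant or a function symbol applied to arguments of depth ≤ k−1, so N_k = 2 + N_{k-1}^2 + N_{k-1}.
  N_0 = 2
  N_1 = 2 + 2^2 + 2 = 8
So there are 8 ground terms available for substitution.
The variable x ranges independently over the available ground terms, and distinct assignments produce distinct instances.
Number of ground instances = 8.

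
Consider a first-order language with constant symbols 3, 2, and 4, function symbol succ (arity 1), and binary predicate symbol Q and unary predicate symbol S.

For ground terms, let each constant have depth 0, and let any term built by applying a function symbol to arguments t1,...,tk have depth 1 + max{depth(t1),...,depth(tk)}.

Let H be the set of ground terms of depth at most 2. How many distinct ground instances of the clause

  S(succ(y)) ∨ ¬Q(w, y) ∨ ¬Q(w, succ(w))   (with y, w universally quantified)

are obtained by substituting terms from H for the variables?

Ground terms of depth ≤ 2:
  Count level by level. With function symbols succ/1, the terms of depth ≤ k are the 3 constants together with each function applied to depth-≤(k−1) tuples, so N_k = 3 + N_{k-1}.
  N_0 = 3
  N_1 = 3 + 3 = 6
  N_2 = 3 + 6 = 9
  Explicitly: 3, 2, 4, succ(3), succ(2), succ(4), succ(succ(3)), succ(succ(2)), succ(succ(4)).
So there are 9 ground terms available for substitution.
There are 2 variables to instantiate (y, w), each occurring in at least one literal, so different choices give different ground instances.
Number of ground instances = 9^2 = 81.

81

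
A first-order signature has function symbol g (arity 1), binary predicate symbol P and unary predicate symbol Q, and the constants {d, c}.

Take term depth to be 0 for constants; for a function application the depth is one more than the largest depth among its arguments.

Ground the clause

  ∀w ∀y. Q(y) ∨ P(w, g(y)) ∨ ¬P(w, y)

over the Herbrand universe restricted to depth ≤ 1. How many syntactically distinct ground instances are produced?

16

Ground terms of depth ≤ 1:
  Let N_k count ground terms of depth at most k. Each non-constant term of depth ≤ k is some function symbol applied to depth-≤(k−1) arguments, giving N_k = 2 + N_{k-1}.
  N_0 = 2
  N_1 = 2 + 2 = 4
  Explicitly: d, c, g(d), g(c).
So there are 4 ground terms available for substitution.
Each of w, y ranges independently over the available ground terms, and distinct assignments produce distinct instances.
Number of ground instances = 4^2 = 16.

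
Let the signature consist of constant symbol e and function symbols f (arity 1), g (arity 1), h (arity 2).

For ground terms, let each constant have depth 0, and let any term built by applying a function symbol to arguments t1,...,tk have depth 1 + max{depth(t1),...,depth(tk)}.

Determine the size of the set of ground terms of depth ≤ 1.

4

If N_k denotes the number of depth-≤k ground terms, the 1 constant gives N_0 = 1, and each function symbol of arity r contributes N_{k-1}^r new terms at level k: N_k = 1 + N_{k-1} + N_{k-1} + N_{k-1}^2.
N_0 = 1
N_1 = 1 + 1 + 1 + 1^2 = 4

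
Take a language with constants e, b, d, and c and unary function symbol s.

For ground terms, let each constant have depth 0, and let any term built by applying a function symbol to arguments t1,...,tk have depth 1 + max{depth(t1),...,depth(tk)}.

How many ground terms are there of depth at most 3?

16

Write N_k for the number of ground terms of depth ≤ k. A term of depth ≤ k is either a constant or a function symbol applied to arguments of depth ≤ k−1, so N_k = 4 + N_{k-1}.
N_0 = 4
N_1 = 4 + 4 = 8
N_2 = 4 + 8 = 12
N_3 = 4 + 12 = 16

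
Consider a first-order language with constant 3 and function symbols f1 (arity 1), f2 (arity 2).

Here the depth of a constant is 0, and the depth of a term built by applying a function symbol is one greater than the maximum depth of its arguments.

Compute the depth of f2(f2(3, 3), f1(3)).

depth(f2(3, 3)) = 1 + max(0, 0) = 1
depth(f1(3)) = 1 + depth(3) = 1 + 0 = 1
depth(f2(f2(3, 3), f1(3))) = 1 + max(1, 1) = 2

2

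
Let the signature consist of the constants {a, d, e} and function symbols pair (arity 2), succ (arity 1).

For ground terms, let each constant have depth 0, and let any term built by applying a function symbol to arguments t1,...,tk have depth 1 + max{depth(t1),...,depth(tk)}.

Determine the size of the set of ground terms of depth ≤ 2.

Let N_k = |{terms of depth ≤ k}|. Then N_0 = 3 and N_k = 3 + N_{k-1}^2 + N_{k-1} for k ≥ 1 (one summand per function symbol, arity giving the exponent).
N_0 = 3
N_1 = 3 + 3^2 + 3 = 15
N_2 = 3 + 15^2 + 15 = 243

243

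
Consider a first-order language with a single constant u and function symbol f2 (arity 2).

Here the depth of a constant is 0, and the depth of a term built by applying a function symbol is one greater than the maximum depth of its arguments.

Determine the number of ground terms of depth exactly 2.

3

Let N_k = |{terms of depth ≤ k}|. Then N_0 = 1 and N_k = 1 + N_{k-1}^2 for k ≥ 1 (one summand per function symbol, arity giving the exponent).
N_0 = 1
N_1 = 1 + 1^2 = 2
N_2 = 1 + 2^2 = 5
Terms of depth exactly 2: N_2 − N_1 = 5 − 2 = 3.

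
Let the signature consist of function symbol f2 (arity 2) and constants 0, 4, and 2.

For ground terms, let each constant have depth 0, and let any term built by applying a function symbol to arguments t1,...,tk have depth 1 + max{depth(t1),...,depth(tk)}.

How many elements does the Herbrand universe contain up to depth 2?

147

Let N_k = |{terms of depth ≤ k}|. Then N_0 = 3 and N_k = 3 + N_{k-1}^2 for k ≥ 1 (one summand per function symbol, arity giving the exponent).
N_0 = 3
N_1 = 3 + 3^2 = 12
N_2 = 3 + 12^2 = 147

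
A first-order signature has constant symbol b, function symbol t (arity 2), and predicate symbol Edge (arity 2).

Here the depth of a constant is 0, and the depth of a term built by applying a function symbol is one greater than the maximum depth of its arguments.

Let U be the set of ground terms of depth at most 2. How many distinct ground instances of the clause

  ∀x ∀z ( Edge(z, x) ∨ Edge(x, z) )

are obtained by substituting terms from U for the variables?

Ground terms of depth ≤ 2:
  Let N_k count ground terms of depth at most k. Each non-constant term of depth ≤ k is some function symbol applied to depth-≤(k−1) arguments, giving N_k = 1 + N_{k-1}^2.
  N_0 = 1
  N_1 = 1 + 1^2 = 2
  N_2 = 1 + 2^2 = 5
  Explicitly: b, t(b, b), t(b, t(b, b)), t(t(b, b), b), t(t(b, b), t(b, b)).
So there are 5 ground terms available for substitution.
Each of x, z ranges independently over the available ground terms, and distinct assignments produce distinct instances.
Number of ground instances = 5^2 = 25.

25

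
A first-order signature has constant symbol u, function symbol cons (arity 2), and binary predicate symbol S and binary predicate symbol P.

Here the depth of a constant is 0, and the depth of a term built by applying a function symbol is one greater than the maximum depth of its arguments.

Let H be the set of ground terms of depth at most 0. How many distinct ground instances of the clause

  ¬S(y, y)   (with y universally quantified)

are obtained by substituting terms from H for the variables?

1

Ground terms of depth ≤ 0:
  If N_k denotes the number of depth-≤k ground terms, the 1 constant gives N_0 = 1, and each function symbol of arity r contributes N_{k-1}^r new terms at level k: N_k = 1 + N_{k-1}^2.
  N_0 = 1
  Explicitly: u.
So there is exactly 1 ground term available for substitution.
There is 1 variable to instantiate (y),  occurring in at least one literal, so different choices give different ground instances.
Number of ground instances = 1.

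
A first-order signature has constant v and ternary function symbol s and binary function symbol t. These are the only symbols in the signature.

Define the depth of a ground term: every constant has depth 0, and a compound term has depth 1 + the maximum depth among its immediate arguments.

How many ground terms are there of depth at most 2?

37

Count level by level. With function symbols s/3, t/2, the terms of depth ≤ k are the 1 constant together with each function applied to depth-≤(k−1) tuples, so N_k = 1 + N_{k-1}^3 + N_{k-1}^2.
N_0 = 1
N_1 = 1 + 1^3 + 1^2 = 3
N_2 = 1 + 3^3 + 3^2 = 37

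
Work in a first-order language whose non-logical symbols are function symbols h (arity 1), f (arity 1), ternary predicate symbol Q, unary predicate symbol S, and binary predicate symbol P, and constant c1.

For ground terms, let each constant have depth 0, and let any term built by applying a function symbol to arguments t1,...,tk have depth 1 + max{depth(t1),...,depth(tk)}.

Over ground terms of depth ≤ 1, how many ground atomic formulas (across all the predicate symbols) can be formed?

39

First count ground terms of depth ≤ 1.
If N_k denotes the number of depth-≤k ground terms, the 1 constant gives N_0 = 1, and each function symbol of arity r contributes N_{k-1}^r new terms at level k: N_k = 1 + N_{k-1} + N_{k-1}.
N_0 = 1
N_1 = 1 + 1 + 1 = 3
Explicitly: c1, h(c1), f(c1).
So |H| = 3.
Ground atoms are formed by filling each argument slot of a predicate with a term from H, so an r-ary predicate gives |H|^r atoms:
  Q: 3^3 = 27;  S: 3;  P: 3^2 = 9
Total ground atoms: 27 + 3 + 9 = 39.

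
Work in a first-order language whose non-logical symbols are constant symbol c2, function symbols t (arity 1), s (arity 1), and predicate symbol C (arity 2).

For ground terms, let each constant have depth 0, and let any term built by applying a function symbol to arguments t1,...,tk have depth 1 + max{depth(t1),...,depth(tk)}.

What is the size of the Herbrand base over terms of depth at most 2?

First count ground terms of depth ≤ 2.
If N_k denotes the number of depth-≤k ground terms, the 1 constant gives N_0 = 1, and each function symbol of arity r contributes N_{k-1}^r new terms at level k: N_k = 1 + N_{k-1} + N_{k-1}.
N_0 = 1
N_1 = 1 + 1 + 1 = 3
N_2 = 1 + 3 + 3 = 7
So |H| = 7.
Each predicate of arity r yields |H|^r ground atoms (one per choice of an r-tuple from H):
  C: 7^2 = 49
Total ground atoms: 49.

49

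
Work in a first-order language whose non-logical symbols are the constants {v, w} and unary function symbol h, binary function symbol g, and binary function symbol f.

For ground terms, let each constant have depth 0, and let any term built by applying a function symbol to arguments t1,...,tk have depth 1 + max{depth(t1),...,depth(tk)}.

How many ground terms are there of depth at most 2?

302

Let N_k count ground terms of depth at most k. Each non-constant term of depth ≤ k is some function symbol applied to depth-≤(k−1) arguments, giving N_k = 2 + N_{k-1} + N_{k-1}^2 + N_{k-1}^2.
N_0 = 2
N_1 = 2 + 2 + 2^2 + 2^2 = 12
N_2 = 2 + 12 + 12^2 + 12^2 = 302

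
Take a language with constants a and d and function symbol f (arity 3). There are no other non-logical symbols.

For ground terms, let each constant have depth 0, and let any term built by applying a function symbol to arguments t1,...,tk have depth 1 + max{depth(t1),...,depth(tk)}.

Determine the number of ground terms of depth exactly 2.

Write N_k for the number of ground terms of depth ≤ k. A term of depth ≤ k is either a constant or a function symbol applied to arguments of depth ≤ k−1, so N_k = 2 + N_{k-1}^3.
N_0 = 2
N_1 = 2 + 2^3 = 10
N_2 = 2 + 10^3 = 1002
Terms of depth exactly 2: N_2 − N_1 = 1002 − 10 = 992.

992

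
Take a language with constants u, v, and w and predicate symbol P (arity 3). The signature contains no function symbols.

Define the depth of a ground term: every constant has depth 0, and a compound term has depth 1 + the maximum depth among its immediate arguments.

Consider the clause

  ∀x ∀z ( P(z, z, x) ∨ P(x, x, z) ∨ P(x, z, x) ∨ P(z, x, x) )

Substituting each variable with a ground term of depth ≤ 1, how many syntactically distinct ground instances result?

9

Ground terms of depth ≤ 1:
  With no function symbols every ground term is a constant, so there are exactly 3 ground terms at every depth bound.
  N_0 = 3
  N_1 = 3
  Explicitly: u, v, w.
So there are 3 ground terms available for substitution.
The clause has 2 distinct variables (x, z), each appearing in the body. In the free term algebra distinct substitutions yield syntactically distinct ground instances.
Number of ground instances = 3^2 = 9.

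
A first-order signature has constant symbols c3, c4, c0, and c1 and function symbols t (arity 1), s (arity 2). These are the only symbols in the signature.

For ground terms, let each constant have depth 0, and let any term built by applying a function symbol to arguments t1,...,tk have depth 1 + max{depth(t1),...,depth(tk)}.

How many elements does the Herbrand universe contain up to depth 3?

Count level by level. With function symbols t/1, s/2, the terms of depth ≤ k are the 4 constants together with each function applied to depth-≤(k−1) tuples, so N_k = 4 + N_{k-1} + N_{k-1}^2.
N_0 = 4
N_1 = 4 + 4 + 4^2 = 24
N_2 = 4 + 24 + 24^2 = 604
N_3 = 4 + 604 + 604^2 = 365424

365424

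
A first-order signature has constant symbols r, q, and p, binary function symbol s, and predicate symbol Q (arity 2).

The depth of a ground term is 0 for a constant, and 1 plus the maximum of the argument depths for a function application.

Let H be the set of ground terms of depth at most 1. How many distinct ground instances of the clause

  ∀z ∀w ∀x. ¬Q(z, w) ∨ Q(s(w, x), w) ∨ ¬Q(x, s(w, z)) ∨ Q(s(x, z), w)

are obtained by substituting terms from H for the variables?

1728

Ground terms of depth ≤ 1:
  Count level by level. With function symbols s/2, the terms of depth ≤ k are the 3 constants together with each function applied to depth-≤(k−1) tuples, so N_k = 3 + N_{k-1}^2.
  N_0 = 3
  N_1 = 3 + 3^2 = 12
So there are 12 ground terms available for substitution.
The body mentions every one of the 3 quantified variables; since ground terms form a free algebra, no two substitutions collapse to the same formula.
Number of ground instances = 12^3 = 1728.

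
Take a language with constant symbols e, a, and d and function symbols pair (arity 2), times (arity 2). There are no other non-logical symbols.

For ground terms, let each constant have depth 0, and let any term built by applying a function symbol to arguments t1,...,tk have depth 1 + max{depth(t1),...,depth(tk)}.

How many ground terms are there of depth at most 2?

885

Let N_k count ground terms of depth at most k. Each non-constant term of depth ≤ k is some function symbol applied to depth-≤(k−1) arguments, giving N_k = 3 + N_{k-1}^2 + N_{k-1}^2.
N_0 = 3
N_1 = 3 + 3^2 + 3^2 = 21
N_2 = 3 + 21^2 + 21^2 = 885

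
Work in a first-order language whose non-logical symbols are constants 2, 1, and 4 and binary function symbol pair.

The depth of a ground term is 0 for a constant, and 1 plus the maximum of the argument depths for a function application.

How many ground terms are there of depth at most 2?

Let N_k = |{terms of depth ≤ k}|. Then N_0 = 3 and N_k = 3 + N_{k-1}^2 for k ≥ 1 (one summand per function symbol, arity giving the exponent).
N_0 = 3
N_1 = 3 + 3^2 = 12
N_2 = 3 + 12^2 = 147

147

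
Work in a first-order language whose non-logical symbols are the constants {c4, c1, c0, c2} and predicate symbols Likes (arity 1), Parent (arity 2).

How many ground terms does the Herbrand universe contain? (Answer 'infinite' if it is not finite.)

There are no function symbols, so every ground term is one of the 4 constants.
The Herbrand universe is {c4, c1, c0, c2}, which is finite with 4 elements.

4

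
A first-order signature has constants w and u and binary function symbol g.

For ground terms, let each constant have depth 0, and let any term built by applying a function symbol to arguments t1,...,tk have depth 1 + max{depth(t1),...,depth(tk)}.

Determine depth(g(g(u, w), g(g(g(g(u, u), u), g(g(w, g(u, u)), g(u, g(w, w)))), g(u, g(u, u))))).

depth(g(u, w)) = 1 + max(0, 0) = 1
depth(g(u, u)) = 1 + max(0, 0) = 1
depth(g(g(u, u), u)) = 1 + max(1, 0) = 2
depth(g(w, g(u, u))) = 1 + max(0, 1) = 2
depth(g(w, w)) = 1 + max(0, 0) = 1
depth(g(u, g(w, w))) = 1 + max(0, 1) = 2
depth(g(g(w, g(u, u)), g(u, g(w, w)))) = 1 + max(2, 2) = 3
depth(g(g(g(u, u), u), g(g(w, g(u, u)), g(u, g(w, w))))) = 1 + max(2, 3) = 4
depth(g(u, g(u, u))) = 1 + max(0, 1) = 2
depth(g(g(g(g(u, u), u), g(g(w, g(u, u)), g(u, g(w, w)))), g(u, g(u, u)))) = 1 + max(4, 2) = 5
depth(g(g(u, w), g(g(g(g(u, u), u), g(g(w, g(u, u)), g(u, g(w, w)))), g(u, g(u, u))))) = 1 + max(1, 5) = 6

6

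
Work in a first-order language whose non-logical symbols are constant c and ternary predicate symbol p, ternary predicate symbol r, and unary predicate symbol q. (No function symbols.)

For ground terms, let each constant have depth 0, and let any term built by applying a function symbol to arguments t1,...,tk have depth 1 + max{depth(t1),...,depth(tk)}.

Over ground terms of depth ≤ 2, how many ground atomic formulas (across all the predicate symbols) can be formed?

3

First count ground terms of depth ≤ 2.
With no function symbols every ground term is a constant, so there is exactly 1 ground term at every depth bound.
N_0 = 1
N_1 = 1
N_2 = 1
So |H| = 1.
Each predicate of arity r yields |H|^r ground atoms (one per choice of an r-tuple from H):
  p: 1^3 = 1;  r: 1^3 = 1;  q: 1
Total ground atoms: 1 + 1 + 1 = 3.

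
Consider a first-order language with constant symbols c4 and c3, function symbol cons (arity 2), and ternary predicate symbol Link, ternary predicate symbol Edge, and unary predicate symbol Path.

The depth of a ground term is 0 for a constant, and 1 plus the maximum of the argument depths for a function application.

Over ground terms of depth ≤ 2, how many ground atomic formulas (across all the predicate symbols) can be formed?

First count ground terms of depth ≤ 2.
If N_k denotes the number of depth-≤k ground terms, the 2 constants give N_0 = 2, and each function symbol of arity r contributes N_{k-1}^r new terms at level k: N_k = 2 + N_{k-1}^2.
N_0 = 2
N_1 = 2 + 2^2 = 6
N_2 = 2 + 6^2 = 38
So |H| = 38.
A ground atom is a predicate applied to a tuple of terms from H, so the count is the sum over predicates of |H|^arity:
  Link: 38^3 = 54872;  Edge: 38^3 = 54872;  Path: 38
Total ground atoms: 54872 + 54872 + 38 = 109782.

109782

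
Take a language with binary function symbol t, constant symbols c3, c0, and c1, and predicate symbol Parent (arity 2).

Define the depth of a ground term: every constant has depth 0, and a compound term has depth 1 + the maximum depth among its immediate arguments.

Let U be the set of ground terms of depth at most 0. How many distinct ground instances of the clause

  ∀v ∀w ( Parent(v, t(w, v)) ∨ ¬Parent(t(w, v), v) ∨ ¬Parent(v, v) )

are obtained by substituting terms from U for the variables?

9

Ground terms of depth ≤ 0:
  Count level by level. With function symbols t/2, the terms of depth ≤ k are the 3 constants together with each function applied to depth-≤(k−1) tuples, so N_k = 3 + N_{k-1}^2.
  N_0 = 3
  Explicitly: c3, c0, c1.
So there are 3 ground terms available for substitution.
There are 2 variables to instantiate (v, w), each occurring in at least one literal, so different choices give different ground instances.
Number of ground instances = 3^2 = 9.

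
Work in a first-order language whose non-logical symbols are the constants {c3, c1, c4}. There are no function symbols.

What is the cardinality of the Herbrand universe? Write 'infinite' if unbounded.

3

There are no function symbols, so every ground term is one of the 3 constants.
The Herbrand universe is {c3, c1, c4}, which is finite with 3 elements.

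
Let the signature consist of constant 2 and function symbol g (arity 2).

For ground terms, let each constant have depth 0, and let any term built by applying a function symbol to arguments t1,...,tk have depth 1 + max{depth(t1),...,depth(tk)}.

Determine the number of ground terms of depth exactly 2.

3

Count level by level. With function symbols g/2, the terms of depth ≤ k are the 1 constant together with each function applied to depth-≤(k−1) tuples, so N_k = 1 + N_{k-1}^2.
N_0 = 1
N_1 = 1 + 1^2 = 2
N_2 = 1 + 2^2 = 5
Terms of depth exactly 2: N_2 − N_1 = 5 − 2 = 3.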